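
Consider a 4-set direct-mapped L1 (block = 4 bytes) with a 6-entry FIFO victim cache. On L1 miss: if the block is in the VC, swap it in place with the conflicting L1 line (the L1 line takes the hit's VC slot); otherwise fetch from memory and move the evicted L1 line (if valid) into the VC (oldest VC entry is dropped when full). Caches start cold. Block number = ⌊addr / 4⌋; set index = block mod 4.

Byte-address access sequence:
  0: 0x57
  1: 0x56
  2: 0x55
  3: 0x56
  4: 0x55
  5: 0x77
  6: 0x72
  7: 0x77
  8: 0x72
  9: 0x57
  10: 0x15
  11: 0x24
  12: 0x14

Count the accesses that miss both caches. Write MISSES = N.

MISSES = 5

  [0] addr=0x57 blk=21 s=1: MISS | VC []
  [1] addr=0x56 blk=21 s=1: L1-HIT | VC []
  [2] addr=0x55 blk=21 s=1: L1-HIT | VC []
  [3] addr=0x56 blk=21 s=1: L1-HIT | VC []
  [4] addr=0x55 blk=21 s=1: L1-HIT | VC []
  [5] addr=0x77 blk=29 s=1: MISS | VC [21]
  [6] addr=0x72 blk=28 s=0: MISS | VC [21]
  [7] addr=0x77 blk=29 s=1: L1-HIT | VC [21]
  [8] addr=0x72 blk=28 s=0: L1-HIT | VC [21]
  [9] addr=0x57 blk=21 s=1: VC-HIT | VC [29]
  [10] addr=0x15 blk=5 s=1: MISS | VC [29, 21]
  [11] addr=0x24 blk=9 s=1: MISS | VC [29, 21, 5]
  [12] addr=0x14 blk=5 s=1: VC-HIT | VC [29, 21, 9]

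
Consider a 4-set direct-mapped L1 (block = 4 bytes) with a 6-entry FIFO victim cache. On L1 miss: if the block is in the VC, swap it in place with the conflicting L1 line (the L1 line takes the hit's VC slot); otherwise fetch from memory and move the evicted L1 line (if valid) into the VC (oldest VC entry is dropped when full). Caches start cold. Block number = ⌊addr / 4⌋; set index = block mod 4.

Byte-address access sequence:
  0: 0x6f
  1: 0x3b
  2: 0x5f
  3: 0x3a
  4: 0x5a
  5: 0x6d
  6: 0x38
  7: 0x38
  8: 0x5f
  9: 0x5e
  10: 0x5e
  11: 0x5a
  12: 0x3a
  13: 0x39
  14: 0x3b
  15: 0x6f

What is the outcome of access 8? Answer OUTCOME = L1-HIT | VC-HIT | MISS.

OUTCOME = VC-HIT

  [0] addr=0x6f blk=27 s=3: MISS | VC []
  [1] addr=0x3b blk=14 s=2: MISS | VC []
  [2] addr=0x5f blk=23 s=3: MISS | VC [27]
  [3] addr=0x3a blk=14 s=2: L1-HIT | VC [27]
  [4] addr=0x5a blk=22 s=2: MISS | VC [27, 14]
  [5] addr=0x6d blk=27 s=3: VC-HIT | VC [23, 14]
  [6] addr=0x38 blk=14 s=2: VC-HIT | VC [23, 22]
  [7] addr=0x38 blk=14 s=2: L1-HIT | VC [23, 22]
  [8] addr=0x5f blk=23 s=3: VC-HIT | VC [27, 22]
  [9] addr=0x5e blk=23 s=3: L1-HIT | VC [27, 22]
  [10] addr=0x5e blk=23 s=3: L1-HIT | VC [27, 22]
  [11] addr=0x5a blk=22 s=2: VC-HIT | VC [27, 14]
  [12] addr=0x3a blk=14 s=2: VC-HIT | VC [27, 22]
  [13] addr=0x39 blk=14 s=2: L1-HIT | VC [27, 22]
  [14] addr=0x3b blk=14 s=2: L1-HIT | VC [27, 22]
  [15] addr=0x6f blk=27 s=3: VC-HIT | VC [23, 22]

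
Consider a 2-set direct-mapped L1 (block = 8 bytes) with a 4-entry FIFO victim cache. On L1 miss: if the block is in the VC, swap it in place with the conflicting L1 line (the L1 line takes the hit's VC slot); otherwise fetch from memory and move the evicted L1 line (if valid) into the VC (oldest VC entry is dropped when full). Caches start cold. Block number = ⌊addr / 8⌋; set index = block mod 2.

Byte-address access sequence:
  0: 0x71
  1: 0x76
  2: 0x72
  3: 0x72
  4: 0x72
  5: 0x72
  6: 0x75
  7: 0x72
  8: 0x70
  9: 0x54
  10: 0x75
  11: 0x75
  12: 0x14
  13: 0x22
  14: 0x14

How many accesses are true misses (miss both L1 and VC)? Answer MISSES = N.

0: 0x71 (blk 14, set 0) → MISS  vc=[]
1: 0x76 (blk 14, set 0) → L1-HIT  vc=[]
2: 0x72 (blk 14, set 0) → L1-HIT  vc=[]
3: 0x72 (blk 14, set 0) → L1-HIT  vc=[]
4: 0x72 (blk 14, set 0) → L1-HIT  vc=[]
5: 0x72 (blk 14, set 0) → L1-HIT  vc=[]
6: 0x75 (blk 14, set 0) → L1-HIT  vc=[]
7: 0x72 (blk 14, set 0) → L1-HIT  vc=[]
8: 0x70 (blk 14, set 0) → L1-HIT  vc=[]
9: 0x54 (blk 10, set 0) → MISS  vc=[14]
10: 0x75 (blk 14, set 0) → VC-HIT  vc=[10]
11: 0x75 (blk 14, set 0) → L1-HIT  vc=[10]
12: 0x14 (blk 2, set 0) → MISS  vc=[10, 14]
13: 0x22 (blk 4, set 0) → MISS  vc=[10, 14, 2]
14: 0x14 (blk 2, set 0) → VC-HIT  vc=[10, 14, 4]

MISSES = 4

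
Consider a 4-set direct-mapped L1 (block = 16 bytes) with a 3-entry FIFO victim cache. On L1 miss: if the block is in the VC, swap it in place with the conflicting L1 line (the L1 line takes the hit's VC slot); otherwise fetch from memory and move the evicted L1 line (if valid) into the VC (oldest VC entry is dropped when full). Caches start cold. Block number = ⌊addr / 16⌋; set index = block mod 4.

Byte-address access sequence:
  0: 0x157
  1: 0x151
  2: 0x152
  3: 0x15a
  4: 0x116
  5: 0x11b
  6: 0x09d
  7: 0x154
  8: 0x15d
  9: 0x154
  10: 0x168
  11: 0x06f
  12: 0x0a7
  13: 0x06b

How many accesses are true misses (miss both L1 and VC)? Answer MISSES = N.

MISSES = 6

  [0] addr=0x157 blk=21 s=1: MISS | VC []
  [1] addr=0x151 blk=21 s=1: L1-HIT | VC []
  [2] addr=0x152 blk=21 s=1: L1-HIT | VC []
  [3] addr=0x15a blk=21 s=1: L1-HIT | VC []
  [4] addr=0x116 blk=17 s=1: MISS | VC [21]
  [5] addr=0x11b blk=17 s=1: L1-HIT | VC [21]
  [6] addr=0x9d blk=9 s=1: MISS | VC [21, 17]
  [7] addr=0x154 blk=21 s=1: VC-HIT | VC [9, 17]
  [8] addr=0x15d blk=21 s=1: L1-HIT | VC [9, 17]
  [9] addr=0x154 blk=21 s=1: L1-HIT | VC [9, 17]
  [10] addr=0x168 blk=22 s=2: MISS | VC [9, 17]
  [11] addr=0x6f blk=6 s=2: MISS | VC [9, 17, 22]
  [12] addr=0xa7 blk=10 s=2: MISS | VC [17, 22, 6]
  [13] addr=0x6b blk=6 s=2: VC-HIT | VC [17, 22, 10]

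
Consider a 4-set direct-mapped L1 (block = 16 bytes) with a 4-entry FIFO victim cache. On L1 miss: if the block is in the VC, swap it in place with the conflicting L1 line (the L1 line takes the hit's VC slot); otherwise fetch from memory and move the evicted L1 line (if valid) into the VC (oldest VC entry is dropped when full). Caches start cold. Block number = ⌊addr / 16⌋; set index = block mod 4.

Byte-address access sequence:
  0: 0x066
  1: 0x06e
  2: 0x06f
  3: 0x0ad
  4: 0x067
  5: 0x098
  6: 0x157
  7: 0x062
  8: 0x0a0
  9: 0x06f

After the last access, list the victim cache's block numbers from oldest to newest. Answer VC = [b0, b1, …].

#0 0x66→b6/s2 MISS; vc=[]
#1 0x6e→b6/s2 L1-HIT; vc=[]
#2 0x6f→b6/s2 L1-HIT; vc=[]
#3 0xad→b10/s2 MISS; vc=[6]
#4 0x67→b6/s2 VC-HIT; vc=[10]
#5 0x98→b9/s1 MISS; vc=[10]
#6 0x157→b21/s1 MISS; vc=[10,9]
#7 0x62→b6/s2 L1-HIT; vc=[10,9]
#8 0xa0→b10/s2 VC-HIT; vc=[6,9]
#9 0x6f→b6/s2 VC-HIT; vc=[10,9]

VC = [10, 9]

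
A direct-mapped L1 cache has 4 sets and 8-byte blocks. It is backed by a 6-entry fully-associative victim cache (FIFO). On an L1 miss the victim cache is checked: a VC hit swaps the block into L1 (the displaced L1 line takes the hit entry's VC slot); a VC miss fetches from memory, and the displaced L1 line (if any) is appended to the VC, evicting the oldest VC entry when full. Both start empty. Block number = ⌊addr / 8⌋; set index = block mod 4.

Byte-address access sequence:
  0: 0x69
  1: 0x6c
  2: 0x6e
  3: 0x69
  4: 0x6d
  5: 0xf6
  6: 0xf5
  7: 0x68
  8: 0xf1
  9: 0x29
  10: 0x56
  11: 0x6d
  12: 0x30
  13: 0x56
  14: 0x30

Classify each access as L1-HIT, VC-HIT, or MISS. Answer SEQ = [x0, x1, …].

SEQ = [MISS, L1-HIT, L1-HIT, L1-HIT, L1-HIT, MISS, L1-HIT, L1-HIT, L1-HIT, MISS, MISS, VC-HIT, MISS, VC-HIT, VC-HIT]

  [0] addr=0x69 blk=13 s=1: MISS | VC []
  [1] addr=0x6c blk=13 s=1: L1-HIT | VC []
  [2] addr=0x6e blk=13 s=1: L1-HIT | VC []
  [3] addr=0x69 blk=13 s=1: L1-HIT | VC []
  [4] addr=0x6d blk=13 s=1: L1-HIT | VC []
  [5] addr=0xf6 blk=30 s=2: MISS | VC []
  [6] addr=0xf5 blk=30 s=2: L1-HIT | VC []
  [7] addr=0x68 blk=13 s=1: L1-HIT | VC []
  [8] addr=0xf1 blk=30 s=2: L1-HIT | VC []
  [9] addr=0x29 blk=5 s=1: MISS | VC [13]
  [10] addr=0x56 blk=10 s=2: MISS | VC [13, 30]
  [11] addr=0x6d blk=13 s=1: VC-HIT | VC [5, 30]
  [12] addr=0x30 blk=6 s=2: MISS | VC [5, 30, 10]
  [13] addr=0x56 blk=10 s=2: VC-HIT | VC [5, 30, 6]
  [14] addr=0x30 blk=6 s=2: VC-HIT | VC [5, 30, 10]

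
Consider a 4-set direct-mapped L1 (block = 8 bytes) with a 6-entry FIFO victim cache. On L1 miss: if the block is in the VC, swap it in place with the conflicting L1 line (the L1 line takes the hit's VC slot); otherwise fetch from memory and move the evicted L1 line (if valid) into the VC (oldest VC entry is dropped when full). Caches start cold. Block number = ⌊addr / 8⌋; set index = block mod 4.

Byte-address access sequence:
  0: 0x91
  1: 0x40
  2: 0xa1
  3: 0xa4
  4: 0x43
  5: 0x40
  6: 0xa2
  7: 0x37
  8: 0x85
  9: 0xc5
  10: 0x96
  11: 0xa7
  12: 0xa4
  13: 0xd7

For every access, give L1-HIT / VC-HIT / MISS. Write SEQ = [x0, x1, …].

0: 0x91 (blk 18, set 2) → MISS  vc=[]
1: 0x40 (blk 8, set 0) → MISS  vc=[]
2: 0xa1 (blk 20, set 0) → MISS  vc=[8]
3: 0xa4 (blk 20, set 0) → L1-HIT  vc=[8]
4: 0x43 (blk 8, set 0) → VC-HIT  vc=[20]
5: 0x40 (blk 8, set 0) → L1-HIT  vc=[20]
6: 0xa2 (blk 20, set 0) → VC-HIT  vc=[8]
7: 0x37 (blk 6, set 2) → MISS  vc=[8, 18]
8: 0x85 (blk 16, set 0) → MISS  vc=[8, 18, 20]
9: 0xc5 (blk 24, set 0) → MISS  vc=[8, 18, 20, 16]
10: 0x96 (blk 18, set 2) → VC-HIT  vc=[8, 6, 20, 16]
11: 0xa7 (blk 20, set 0) → VC-HIT  vc=[8, 6, 24, 16]
12: 0xa4 (blk 20, set 0) → L1-HIT  vc=[8, 6, 24, 16]
13: 0xd7 (blk 26, set 2) → MISS  vc=[8, 6, 24, 16, 18]

SEQ = [MISS, MISS, MISS, L1-HIT, VC-HIT, L1-HIT, VC-HIT, MISS, MISS, MISS, VC-HIT, VC-HIT, L1-HIT, MISS]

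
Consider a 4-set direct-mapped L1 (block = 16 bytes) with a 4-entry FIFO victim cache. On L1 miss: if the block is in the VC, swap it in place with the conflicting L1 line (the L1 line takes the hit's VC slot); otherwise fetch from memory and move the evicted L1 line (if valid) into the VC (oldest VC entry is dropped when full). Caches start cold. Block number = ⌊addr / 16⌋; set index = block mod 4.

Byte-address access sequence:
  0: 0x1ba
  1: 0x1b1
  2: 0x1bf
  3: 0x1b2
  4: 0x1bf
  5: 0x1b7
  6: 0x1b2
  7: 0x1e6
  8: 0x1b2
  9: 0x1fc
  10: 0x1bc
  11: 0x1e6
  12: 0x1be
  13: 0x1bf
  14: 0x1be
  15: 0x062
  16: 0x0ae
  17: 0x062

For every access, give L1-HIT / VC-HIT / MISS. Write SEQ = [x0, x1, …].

0: 0x1ba (blk 27, set 3) → MISS  vc=[]
1: 0x1b1 (blk 27, set 3) → L1-HIT  vc=[]
2: 0x1bf (blk 27, set 3) → L1-HIT  vc=[]
3: 0x1b2 (blk 27, set 3) → L1-HIT  vc=[]
4: 0x1bf (blk 27, set 3) → L1-HIT  vc=[]
5: 0x1b7 (blk 27, set 3) → L1-HIT  vc=[]
6: 0x1b2 (blk 27, set 3) → L1-HIT  vc=[]
7: 0x1e6 (blk 30, set 2) → MISS  vc=[]
8: 0x1b2 (blk 27, set 3) → L1-HIT  vc=[]
9: 0x1fc (blk 31, set 3) → MISS  vc=[27]
10: 0x1bc (blk 27, set 3) → VC-HIT  vc=[31]
11: 0x1e6 (blk 30, set 2) → L1-HIT  vc=[31]
12: 0x1be (blk 27, set 3) → L1-HIT  vc=[31]
13: 0x1bf (blk 27, set 3) → L1-HIT  vc=[31]
14: 0x1be (blk 27, set 3) → L1-HIT  vc=[31]
15: 0x62 (blk 6, set 2) → MISS  vc=[31, 30]
16: 0xae (blk 10, set 2) → MISS  vc=[31, 30, 6]
17: 0x62 (blk 6, set 2) → VC-HIT  vc=[31, 30, 10]

SEQ = [MISS, L1-HIT, L1-HIT, L1-HIT, L1-HIT, L1-HIT, L1-HIT, MISS, L1-HIT, MISS, VC-HIT, L1-HIT, L1-HIT, L1-HIT, L1-HIT, MISS, MISS, VC-HIT]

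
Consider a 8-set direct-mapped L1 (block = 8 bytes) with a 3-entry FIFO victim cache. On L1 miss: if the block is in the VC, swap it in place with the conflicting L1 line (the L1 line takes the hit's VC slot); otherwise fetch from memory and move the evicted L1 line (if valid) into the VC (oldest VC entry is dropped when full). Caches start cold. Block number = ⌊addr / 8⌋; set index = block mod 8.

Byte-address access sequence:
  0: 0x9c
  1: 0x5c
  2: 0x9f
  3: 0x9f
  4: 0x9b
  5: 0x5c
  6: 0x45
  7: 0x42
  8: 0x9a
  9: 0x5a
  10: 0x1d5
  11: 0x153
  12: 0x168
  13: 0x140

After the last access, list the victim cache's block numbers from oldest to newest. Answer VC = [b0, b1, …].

#0 0x9c→b19/s3 MISS; vc=[]
#1 0x5c→b11/s3 MISS; vc=[19]
#2 0x9f→b19/s3 VC-HIT; vc=[11]
#3 0x9f→b19/s3 L1-HIT; vc=[11]
#4 0x9b→b19/s3 L1-HIT; vc=[11]
#5 0x5c→b11/s3 VC-HIT; vc=[19]
#6 0x45→b8/s0 MISS; vc=[19]
#7 0x42→b8/s0 L1-HIT; vc=[19]
#8 0x9a→b19/s3 VC-HIT; vc=[11]
#9 0x5a→b11/s3 VC-HIT; vc=[19]
#10 0x1d5→b58/s2 MISS; vc=[19]
#11 0x153→b42/s2 MISS; vc=[19,58]
#12 0x168→b45/s5 MISS; vc=[19,58]
#13 0x140→b40/s0 MISS; vc=[19,58,8]

VC = [19, 58, 8]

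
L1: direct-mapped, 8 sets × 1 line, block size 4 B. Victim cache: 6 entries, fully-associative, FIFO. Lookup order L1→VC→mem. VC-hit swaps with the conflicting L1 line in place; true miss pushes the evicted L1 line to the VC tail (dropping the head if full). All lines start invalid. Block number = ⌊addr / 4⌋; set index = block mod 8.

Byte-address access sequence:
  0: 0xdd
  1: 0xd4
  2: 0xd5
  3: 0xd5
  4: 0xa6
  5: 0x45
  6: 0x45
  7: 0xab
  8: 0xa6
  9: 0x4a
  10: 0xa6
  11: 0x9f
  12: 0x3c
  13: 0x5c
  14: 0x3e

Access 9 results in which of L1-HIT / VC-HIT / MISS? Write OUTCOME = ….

OUTCOME = MISS

  [0] addr=0xdd blk=55 s=7: MISS | VC []
  [1] addr=0xd4 blk=53 s=5: MISS | VC []
  [2] addr=0xd5 blk=53 s=5: L1-HIT | VC []
  [3] addr=0xd5 blk=53 s=5: L1-HIT | VC []
  [4] addr=0xa6 blk=41 s=1: MISS | VC []
  [5] addr=0x45 blk=17 s=1: MISS | VC [41]
  [6] addr=0x45 blk=17 s=1: L1-HIT | VC [41]
  [7] addr=0xab blk=42 s=2: MISS | VC [41]
  [8] addr=0xa6 blk=41 s=1: VC-HIT | VC [17]
  [9] addr=0x4a blk=18 s=2: MISS | VC [17, 42]
  [10] addr=0xa6 blk=41 s=1: L1-HIT | VC [17, 42]
  [11] addr=0x9f blk=39 s=7: MISS | VC [17, 42, 55]
  [12] addr=0x3c blk=15 s=7: MISS | VC [17, 42, 55, 39]
  [13] addr=0x5c blk=23 s=7: MISS | VC [17, 42, 55, 39, 15]
  [14] addr=0x3e blk=15 s=7: VC-HIT | VC [17, 42, 55, 39, 23]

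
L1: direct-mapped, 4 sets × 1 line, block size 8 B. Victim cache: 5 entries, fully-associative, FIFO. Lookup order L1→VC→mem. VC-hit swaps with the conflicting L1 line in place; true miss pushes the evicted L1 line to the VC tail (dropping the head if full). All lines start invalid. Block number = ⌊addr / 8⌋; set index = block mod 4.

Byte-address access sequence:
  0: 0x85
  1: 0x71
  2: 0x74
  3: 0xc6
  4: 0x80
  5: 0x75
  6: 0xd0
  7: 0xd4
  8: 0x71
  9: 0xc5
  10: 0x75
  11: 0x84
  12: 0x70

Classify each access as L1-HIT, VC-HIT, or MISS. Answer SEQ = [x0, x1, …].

SEQ = [MISS, MISS, L1-HIT, MISS, VC-HIT, L1-HIT, MISS, L1-HIT, VC-HIT, VC-HIT, L1-HIT, VC-HIT, L1-HIT]

  [0] addr=0x85 blk=16 s=0: MISS | VC []
  [1] addr=0x71 blk=14 s=2: MISS | VC []
  [2] addr=0x74 blk=14 s=2: L1-HIT | VC []
  [3] addr=0xc6 blk=24 s=0: MISS | VC [16]
  [4] addr=0x80 blk=16 s=0: VC-HIT | VC [24]
  [5] addr=0x75 blk=14 s=2: L1-HIT | VC [24]
  [6] addr=0xd0 blk=26 s=2: MISS | VC [24, 14]
  [7] addr=0xd4 blk=26 s=2: L1-HIT | VC [24, 14]
  [8] addr=0x71 blk=14 s=2: VC-HIT | VC [24, 26]
  [9] addr=0xc5 blk=24 s=0: VC-HIT | VC [16, 26]
  [10] addr=0x75 blk=14 s=2: L1-HIT | VC [16, 26]
  [11] addr=0x84 blk=16 s=0: VC-HIT | VC [24, 26]
  [12] addr=0x70 blk=14 s=2: L1-HIT | VC [24, 26]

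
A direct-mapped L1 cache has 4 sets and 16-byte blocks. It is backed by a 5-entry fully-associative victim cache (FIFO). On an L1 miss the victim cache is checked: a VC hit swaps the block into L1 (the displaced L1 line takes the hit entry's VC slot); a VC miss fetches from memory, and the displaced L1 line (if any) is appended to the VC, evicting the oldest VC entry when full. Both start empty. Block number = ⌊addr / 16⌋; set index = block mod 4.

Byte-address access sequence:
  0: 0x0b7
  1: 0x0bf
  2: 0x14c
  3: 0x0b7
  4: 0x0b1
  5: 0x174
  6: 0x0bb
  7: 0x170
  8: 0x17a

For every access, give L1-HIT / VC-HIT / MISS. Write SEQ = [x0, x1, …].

0: 0xb7 (blk 11, set 3) → MISS  vc=[]
1: 0xbf (blk 11, set 3) → L1-HIT  vc=[]
2: 0x14c (blk 20, set 0) → MISS  vc=[]
3: 0xb7 (blk 11, set 3) → L1-HIT  vc=[]
4: 0xb1 (blk 11, set 3) → L1-HIT  vc=[]
5: 0x174 (blk 23, set 3) → MISS  vc=[11]
6: 0xbb (blk 11, set 3) → VC-HIT  vc=[23]
7: 0x170 (blk 23, set 3) → VC-HIT  vc=[11]
8: 0x17a (blk 23, set 3) → L1-HIT  vc=[11]

SEQ = [MISS, L1-HIT, MISS, L1-HIT, L1-HIT, MISS, VC-HIT, VC-HIT, L1-HIT]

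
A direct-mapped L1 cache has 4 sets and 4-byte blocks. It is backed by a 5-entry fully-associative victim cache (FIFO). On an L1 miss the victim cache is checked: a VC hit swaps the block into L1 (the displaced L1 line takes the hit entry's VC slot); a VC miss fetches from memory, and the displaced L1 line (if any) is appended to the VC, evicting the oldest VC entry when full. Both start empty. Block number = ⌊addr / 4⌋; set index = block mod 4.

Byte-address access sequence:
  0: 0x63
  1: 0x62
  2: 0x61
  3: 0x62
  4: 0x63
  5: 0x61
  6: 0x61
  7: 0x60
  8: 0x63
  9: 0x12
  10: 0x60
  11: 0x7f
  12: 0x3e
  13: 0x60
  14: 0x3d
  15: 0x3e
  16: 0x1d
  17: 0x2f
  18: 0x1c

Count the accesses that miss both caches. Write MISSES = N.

#0 0x63→b24/s0 MISS; vc=[]
#1 0x62→b24/s0 L1-HIT; vc=[]
#2 0x61→b24/s0 L1-HIT; vc=[]
#3 0x62→b24/s0 L1-HIT; vc=[]
#4 0x63→b24/s0 L1-HIT; vc=[]
#5 0x61→b24/s0 L1-HIT; vc=[]
#6 0x61→b24/s0 L1-HIT; vc=[]
#7 0x60→b24/s0 L1-HIT; vc=[]
#8 0x63→b24/s0 L1-HIT; vc=[]
#9 0x12→b4/s0 MISS; vc=[24]
#10 0x60→b24/s0 VC-HIT; vc=[4]
#11 0x7f→b31/s3 MISS; vc=[4]
#12 0x3e→b15/s3 MISS; vc=[4,31]
#13 0x60→b24/s0 L1-HIT; vc=[4,31]
#14 0x3d→b15/s3 L1-HIT; vc=[4,31]
#15 0x3e→b15/s3 L1-HIT; vc=[4,31]
#16 0x1d→b7/s3 MISS; vc=[4,31,15]
#17 0x2f→b11/s3 MISS; vc=[4,31,15,7]
#18 0x1c→b7/s3 VC-HIT; vc=[4,31,15,11]

MISSES = 6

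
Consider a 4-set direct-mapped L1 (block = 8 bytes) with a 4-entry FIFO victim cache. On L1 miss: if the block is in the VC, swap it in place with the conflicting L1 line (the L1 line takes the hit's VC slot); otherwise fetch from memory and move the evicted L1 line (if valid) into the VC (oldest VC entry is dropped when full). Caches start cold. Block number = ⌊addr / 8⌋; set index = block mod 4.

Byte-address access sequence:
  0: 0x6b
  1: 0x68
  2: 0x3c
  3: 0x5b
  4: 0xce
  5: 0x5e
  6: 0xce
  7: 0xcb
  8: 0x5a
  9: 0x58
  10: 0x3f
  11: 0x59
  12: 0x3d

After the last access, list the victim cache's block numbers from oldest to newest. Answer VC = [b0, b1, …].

VC = [11, 13]

#0 0x6b→b13/s1 MISS; vc=[]
#1 0x68→b13/s1 L1-HIT; vc=[]
#2 0x3c→b7/s3 MISS; vc=[]
#3 0x5b→b11/s3 MISS; vc=[7]
#4 0xce→b25/s1 MISS; vc=[7,13]
#5 0x5e→b11/s3 L1-HIT; vc=[7,13]
#6 0xce→b25/s1 L1-HIT; vc=[7,13]
#7 0xcb→b25/s1 L1-HIT; vc=[7,13]
#8 0x5a→b11/s3 L1-HIT; vc=[7,13]
#9 0x58→b11/s3 L1-HIT; vc=[7,13]
#10 0x3f→b7/s3 VC-HIT; vc=[11,13]
#11 0x59→b11/s3 VC-HIT; vc=[7,13]
#12 0x3d→b7/s3 VC-HIT; vc=[11,13]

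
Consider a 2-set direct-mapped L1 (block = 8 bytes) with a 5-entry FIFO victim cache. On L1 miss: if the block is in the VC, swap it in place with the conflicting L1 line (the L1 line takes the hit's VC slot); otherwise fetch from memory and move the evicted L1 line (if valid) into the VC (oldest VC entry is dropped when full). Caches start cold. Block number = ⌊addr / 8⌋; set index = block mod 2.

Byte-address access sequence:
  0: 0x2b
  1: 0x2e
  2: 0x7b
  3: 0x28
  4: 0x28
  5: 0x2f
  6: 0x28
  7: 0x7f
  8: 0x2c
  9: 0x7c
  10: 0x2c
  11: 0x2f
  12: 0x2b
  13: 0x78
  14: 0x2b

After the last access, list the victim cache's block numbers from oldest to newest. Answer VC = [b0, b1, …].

  [0] addr=0x2b blk=5 s=1: MISS | VC []
  [1] addr=0x2e blk=5 s=1: L1-HIT | VC []
  [2] addr=0x7b blk=15 s=1: MISS | VC [5]
  [3] addr=0x28 blk=5 s=1: VC-HIT | VC [15]
  [4] addr=0x28 blk=5 s=1: L1-HIT | VC [15]
  [5] addr=0x2f blk=5 s=1: L1-HIT | VC [15]
  [6] addr=0x28 blk=5 s=1: L1-HIT | VC [15]
  [7] addr=0x7f blk=15 s=1: VC-HIT | VC [5]
  [8] addr=0x2c blk=5 s=1: VC-HIT | VC [15]
  [9] addr=0x7c blk=15 s=1: VC-HIT | VC [5]
  [10] addr=0x2c blk=5 s=1: VC-HIT | VC [15]
  [11] addr=0x2f blk=5 s=1: L1-HIT | VC [15]
  [12] addr=0x2b blk=5 s=1: L1-HIT | VC [15]
  [13] addr=0x78 blk=15 s=1: VC-HIT | VC [5]
  [14] addr=0x2b blk=5 s=1: VC-HIT | VC [15]

VC = [15]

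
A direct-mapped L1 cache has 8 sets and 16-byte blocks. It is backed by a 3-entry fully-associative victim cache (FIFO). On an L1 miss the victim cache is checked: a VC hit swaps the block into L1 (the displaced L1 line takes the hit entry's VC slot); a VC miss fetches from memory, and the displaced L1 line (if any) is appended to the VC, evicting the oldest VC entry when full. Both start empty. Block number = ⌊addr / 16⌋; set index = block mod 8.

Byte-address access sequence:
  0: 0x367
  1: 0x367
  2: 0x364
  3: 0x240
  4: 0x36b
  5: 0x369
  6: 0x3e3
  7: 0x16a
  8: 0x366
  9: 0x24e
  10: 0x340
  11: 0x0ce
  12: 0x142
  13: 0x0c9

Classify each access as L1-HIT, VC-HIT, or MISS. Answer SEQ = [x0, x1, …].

#0 0x367→b54/s6 MISS; vc=[]
#1 0x367→b54/s6 L1-HIT; vc=[]
#2 0x364→b54/s6 L1-HIT; vc=[]
#3 0x240→b36/s4 MISS; vc=[]
#4 0x36b→b54/s6 L1-HIT; vc=[]
#5 0x369→b54/s6 L1-HIT; vc=[]
#6 0x3e3→b62/s6 MISS; vc=[54]
#7 0x16a→b22/s6 MISS; vc=[54,62]
#8 0x366→b54/s6 VC-HIT; vc=[22,62]
#9 0x24e→b36/s4 L1-HIT; vc=[22,62]
#10 0x340→b52/s4 MISS; vc=[22,62,36]
#11 0xce→b12/s4 MISS; vc=[62,36,52]
#12 0x142→b20/s4 MISS; vc=[36,52,12]
#13 0xc9→b12/s4 VC-HIT; vc=[36,52,20]

SEQ = [MISS, L1-HIT, L1-HIT, MISS, L1-HIT, L1-HIT, MISS, MISS, VC-HIT, L1-HIT, MISS, MISS, MISS, VC-HIT]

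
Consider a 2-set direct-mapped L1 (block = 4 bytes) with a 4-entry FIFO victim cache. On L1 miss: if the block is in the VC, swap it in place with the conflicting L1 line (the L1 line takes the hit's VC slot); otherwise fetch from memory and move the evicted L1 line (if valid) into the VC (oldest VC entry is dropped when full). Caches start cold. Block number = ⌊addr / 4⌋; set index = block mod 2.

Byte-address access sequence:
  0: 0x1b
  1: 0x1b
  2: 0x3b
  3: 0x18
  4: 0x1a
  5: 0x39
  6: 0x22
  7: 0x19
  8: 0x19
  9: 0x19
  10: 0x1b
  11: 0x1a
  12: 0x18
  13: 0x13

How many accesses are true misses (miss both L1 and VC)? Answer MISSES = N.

MISSES = 4

0: 0x1b (blk 6, set 0) → MISS  vc=[]
1: 0x1b (blk 6, set 0) → L1-HIT  vc=[]
2: 0x3b (blk 14, set 0) → MISS  vc=[6]
3: 0x18 (blk 6, set 0) → VC-HIT  vc=[14]
4: 0x1a (blk 6, set 0) → L1-HIT  vc=[14]
5: 0x39 (blk 14, set 0) → VC-HIT  vc=[6]
6: 0x22 (blk 8, set 0) → MISS  vc=[6, 14]
7: 0x19 (blk 6, set 0) → VC-HIT  vc=[8, 14]
8: 0x19 (blk 6, set 0) → L1-HIT  vc=[8, 14]
9: 0x19 (blk 6, set 0) → L1-HIT  vc=[8, 14]
10: 0x1b (blk 6, set 0) → L1-HIT  vc=[8, 14]
11: 0x1a (blk 6, set 0) → L1-HIT  vc=[8, 14]
12: 0x18 (blk 6, set 0) → L1-HIT  vc=[8, 14]
13: 0x13 (blk 4, set 0) → MISS  vc=[8, 14, 6]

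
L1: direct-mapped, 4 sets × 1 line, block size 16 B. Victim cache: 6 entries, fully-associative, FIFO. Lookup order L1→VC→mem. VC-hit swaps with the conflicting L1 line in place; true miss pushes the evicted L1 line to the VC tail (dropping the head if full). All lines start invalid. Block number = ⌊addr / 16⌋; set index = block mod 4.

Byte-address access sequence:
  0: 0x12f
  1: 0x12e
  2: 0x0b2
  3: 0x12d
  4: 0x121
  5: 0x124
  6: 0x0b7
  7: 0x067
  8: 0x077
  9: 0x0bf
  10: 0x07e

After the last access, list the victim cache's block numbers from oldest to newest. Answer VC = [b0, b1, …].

VC = [18, 11]

#0 0x12f→b18/s2 MISS; vc=[]
#1 0x12e→b18/s2 L1-HIT; vc=[]
#2 0xb2→b11/s3 MISS; vc=[]
#3 0x12d→b18/s2 L1-HIT; vc=[]
#4 0x121→b18/s2 L1-HIT; vc=[]
#5 0x124→b18/s2 L1-HIT; vc=[]
#6 0xb7→b11/s3 L1-HIT; vc=[]
#7 0x67→b6/s2 MISS; vc=[18]
#8 0x77→b7/s3 MISS; vc=[18,11]
#9 0xbf→b11/s3 VC-HIT; vc=[18,7]
#10 0x7e→b7/s3 VC-HIT; vc=[18,11]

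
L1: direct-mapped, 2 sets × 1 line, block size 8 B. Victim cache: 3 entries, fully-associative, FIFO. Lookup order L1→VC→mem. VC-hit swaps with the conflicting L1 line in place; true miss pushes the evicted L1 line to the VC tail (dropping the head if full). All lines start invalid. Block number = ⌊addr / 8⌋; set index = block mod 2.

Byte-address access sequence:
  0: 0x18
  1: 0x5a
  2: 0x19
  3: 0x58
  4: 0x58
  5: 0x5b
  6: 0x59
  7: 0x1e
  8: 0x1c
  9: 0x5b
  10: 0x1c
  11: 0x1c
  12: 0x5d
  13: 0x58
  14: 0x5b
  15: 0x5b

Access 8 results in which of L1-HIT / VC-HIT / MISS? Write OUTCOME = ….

  [0] addr=0x18 blk=3 s=1: MISS | VC []
  [1] addr=0x5a blk=11 s=1: MISS | VC [3]
  [2] addr=0x19 blk=3 s=1: VC-HIT | VC [11]
  [3] addr=0x58 blk=11 s=1: VC-HIT | VC [3]
  [4] addr=0x58 blk=11 s=1: L1-HIT | VC [3]
  [5] addr=0x5b blk=11 s=1: L1-HIT | VC [3]
  [6] addr=0x59 blk=11 s=1: L1-HIT | VC [3]
  [7] addr=0x1e blk=3 s=1: VC-HIT | VC [11]
  [8] addr=0x1c blk=3 s=1: L1-HIT | VC [11]
  [9] addr=0x5b blk=11 s=1: VC-HIT | VC [3]
  [10] addr=0x1c blk=3 s=1: VC-HIT | VC [11]
  [11] addr=0x1c blk=3 s=1: L1-HIT | VC [11]
  [12] addr=0x5d blk=11 s=1: VC-HIT | VC [3]
  [13] addr=0x58 blk=11 s=1: L1-HIT | VC [3]
  [14] addr=0x5b blk=11 s=1: L1-HIT | VC [3]
  [15] addr=0x5b blk=11 s=1: L1-HIT | VC [3]

OUTCOME = L1-HIT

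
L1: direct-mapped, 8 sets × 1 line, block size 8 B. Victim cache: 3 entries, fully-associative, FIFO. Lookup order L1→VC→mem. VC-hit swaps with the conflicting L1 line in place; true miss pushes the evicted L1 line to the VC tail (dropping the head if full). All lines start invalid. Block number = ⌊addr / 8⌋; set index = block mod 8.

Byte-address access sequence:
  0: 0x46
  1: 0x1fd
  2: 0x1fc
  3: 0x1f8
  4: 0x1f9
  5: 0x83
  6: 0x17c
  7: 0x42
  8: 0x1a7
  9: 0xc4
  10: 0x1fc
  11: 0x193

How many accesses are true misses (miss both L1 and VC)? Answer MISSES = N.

MISSES = 7

  [0] addr=0x46 blk=8 s=0: MISS | VC []
  [1] addr=0x1fd blk=63 s=7: MISS | VC []
  [2] addr=0x1fc blk=63 s=7: L1-HIT | VC []
  [3] addr=0x1f8 blk=63 s=7: L1-HIT | VC []
  [4] addr=0x1f9 blk=63 s=7: L1-HIT | VC []
  [5] addr=0x83 blk=16 s=0: MISS | VC [8]
  [6] addr=0x17c blk=47 s=7: MISS | VC [8, 63]
  [7] addr=0x42 blk=8 s=0: VC-HIT | VC [16, 63]
  [8] addr=0x1a7 blk=52 s=4: MISS | VC [16, 63]
  [9] addr=0xc4 blk=24 s=0: MISS | VC [16, 63, 8]
  [10] addr=0x1fc blk=63 s=7: VC-HIT | VC [16, 47, 8]
  [11] addr=0x193 blk=50 s=2: MISS | VC [16, 47, 8]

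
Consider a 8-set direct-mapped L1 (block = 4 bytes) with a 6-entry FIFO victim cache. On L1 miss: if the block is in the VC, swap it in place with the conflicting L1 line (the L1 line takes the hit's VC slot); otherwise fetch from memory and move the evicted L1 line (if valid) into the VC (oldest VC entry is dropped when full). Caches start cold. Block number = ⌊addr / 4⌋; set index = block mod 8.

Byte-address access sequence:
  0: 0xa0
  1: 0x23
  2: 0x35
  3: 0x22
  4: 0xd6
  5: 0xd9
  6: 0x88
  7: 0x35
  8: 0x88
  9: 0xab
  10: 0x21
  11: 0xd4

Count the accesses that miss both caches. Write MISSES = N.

#0 0xa0→b40/s0 MISS; vc=[]
#1 0x23→b8/s0 MISS; vc=[40]
#2 0x35→b13/s5 MISS; vc=[40]
#3 0x22→b8/s0 L1-HIT; vc=[40]
#4 0xd6→b53/s5 MISS; vc=[40,13]
#5 0xd9→b54/s6 MISS; vc=[40,13]
#6 0x88→b34/s2 MISS; vc=[40,13]
#7 0x35→b13/s5 VC-HIT; vc=[40,53]
#8 0x88→b34/s2 L1-HIT; vc=[40,53]
#9 0xab→b42/s2 MISS; vc=[40,53,34]
#10 0x21→b8/s0 L1-HIT; vc=[40,53,34]
#11 0xd4→b53/s5 VC-HIT; vc=[40,13,34]

MISSES = 7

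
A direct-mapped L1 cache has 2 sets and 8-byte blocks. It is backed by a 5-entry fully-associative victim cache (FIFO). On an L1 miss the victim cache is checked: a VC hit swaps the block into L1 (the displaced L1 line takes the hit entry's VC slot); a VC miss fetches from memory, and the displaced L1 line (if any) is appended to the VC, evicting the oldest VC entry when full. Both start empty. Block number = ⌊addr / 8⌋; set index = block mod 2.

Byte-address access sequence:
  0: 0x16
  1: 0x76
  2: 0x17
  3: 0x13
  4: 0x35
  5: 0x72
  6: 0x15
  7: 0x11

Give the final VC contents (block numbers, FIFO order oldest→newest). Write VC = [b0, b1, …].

VC = [6, 14]

  [0] addr=0x16 blk=2 s=0: MISS | VC []
  [1] addr=0x76 blk=14 s=0: MISS | VC [2]
  [2] addr=0x17 blk=2 s=0: VC-HIT | VC [14]
  [3] addr=0x13 blk=2 s=0: L1-HIT | VC [14]
  [4] addr=0x35 blk=6 s=0: MISS | VC [14, 2]
  [5] addr=0x72 blk=14 s=0: VC-HIT | VC [6, 2]
  [6] addr=0x15 blk=2 s=0: VC-HIT | VC [6, 14]
  [7] addr=0x11 blk=2 s=0: L1-HIT | VC [6, 14]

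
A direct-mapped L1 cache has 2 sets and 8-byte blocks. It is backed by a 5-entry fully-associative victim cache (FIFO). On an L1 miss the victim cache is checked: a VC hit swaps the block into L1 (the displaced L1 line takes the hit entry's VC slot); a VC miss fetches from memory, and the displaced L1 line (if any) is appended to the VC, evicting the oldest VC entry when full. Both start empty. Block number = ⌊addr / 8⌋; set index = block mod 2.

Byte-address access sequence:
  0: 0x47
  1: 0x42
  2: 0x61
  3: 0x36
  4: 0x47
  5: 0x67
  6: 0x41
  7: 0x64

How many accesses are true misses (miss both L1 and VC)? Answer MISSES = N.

MISSES = 3

0: 0x47 (blk 8, set 0) → MISS  vc=[]
1: 0x42 (blk 8, set 0) → L1-HIT  vc=[]
2: 0x61 (blk 12, set 0) → MISS  vc=[8]
3: 0x36 (blk 6, set 0) → MISS  vc=[8, 12]
4: 0x47 (blk 8, set 0) → VC-HIT  vc=[6, 12]
5: 0x67 (blk 12, set 0) → VC-HIT  vc=[6, 8]
6: 0x41 (blk 8, set 0) → VC-HIT  vc=[6, 12]
7: 0x64 (blk 12, set 0) → VC-HIT  vc=[6, 8]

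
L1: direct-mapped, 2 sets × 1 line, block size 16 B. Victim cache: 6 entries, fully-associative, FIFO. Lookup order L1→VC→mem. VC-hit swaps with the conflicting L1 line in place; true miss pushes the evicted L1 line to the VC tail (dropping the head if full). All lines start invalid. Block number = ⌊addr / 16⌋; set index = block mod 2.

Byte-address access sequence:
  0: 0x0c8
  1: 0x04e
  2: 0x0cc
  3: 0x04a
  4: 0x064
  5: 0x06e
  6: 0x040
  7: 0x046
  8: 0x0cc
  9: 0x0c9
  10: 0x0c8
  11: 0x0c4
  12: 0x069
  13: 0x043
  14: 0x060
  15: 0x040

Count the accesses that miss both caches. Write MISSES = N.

#0 0xc8→b12/s0 MISS; vc=[]
#1 0x4e→b4/s0 MISS; vc=[12]
#2 0xcc→b12/s0 VC-HIT; vc=[4]
#3 0x4a→b4/s0 VC-HIT; vc=[12]
#4 0x64→b6/s0 MISS; vc=[12,4]
#5 0x6e→b6/s0 L1-HIT; vc=[12,4]
#6 0x40→b4/s0 VC-HIT; vc=[12,6]
#7 0x46→b4/s0 L1-HIT; vc=[12,6]
#8 0xcc→b12/s0 VC-HIT; vc=[4,6]
#9 0xc9→b12/s0 L1-HIT; vc=[4,6]
#10 0xc8→b12/s0 L1-HIT; vc=[4,6]
#11 0xc4→b12/s0 L1-HIT; vc=[4,6]
#12 0x69→b6/s0 VC-HIT; vc=[4,12]
#13 0x43→b4/s0 VC-HIT; vc=[6,12]
#14 0x60→b6/s0 VC-HIT; vc=[4,12]
#15 0x40→b4/s0 VC-HIT; vc=[6,12]

MISSES = 3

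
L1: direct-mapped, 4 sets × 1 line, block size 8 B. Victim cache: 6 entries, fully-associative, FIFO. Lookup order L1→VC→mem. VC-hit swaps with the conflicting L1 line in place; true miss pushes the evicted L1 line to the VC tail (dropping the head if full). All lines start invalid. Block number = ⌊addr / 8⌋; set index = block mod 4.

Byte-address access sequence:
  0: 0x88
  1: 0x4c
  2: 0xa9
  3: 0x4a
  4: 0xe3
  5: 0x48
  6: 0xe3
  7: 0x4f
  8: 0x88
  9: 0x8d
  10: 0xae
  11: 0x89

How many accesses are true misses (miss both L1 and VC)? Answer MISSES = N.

  [0] addr=0x88 blk=17 s=1: MISS | VC []
  [1] addr=0x4c blk=9 s=1: MISS | VC [17]
  [2] addr=0xa9 blk=21 s=1: MISS | VC [17, 9]
  [3] addr=0x4a blk=9 s=1: VC-HIT | VC [17, 21]
  [4] addr=0xe3 blk=28 s=0: MISS | VC [17, 21]
  [5] addr=0x48 blk=9 s=1: L1-HIT | VC [17, 21]
  [6] addr=0xe3 blk=28 s=0: L1-HIT | VC [17, 21]
  [7] addr=0x4f blk=9 s=1: L1-HIT | VC [17, 21]
  [8] addr=0x88 blk=17 s=1: VC-HIT | VC [9, 21]
  [9] addr=0x8d blk=17 s=1: L1-HIT | VC [9, 21]
  [10] addr=0xae blk=21 s=1: VC-HIT | VC [9, 17]
  [11] addr=0x89 blk=17 s=1: VC-HIT | VC [9, 21]

MISSES = 4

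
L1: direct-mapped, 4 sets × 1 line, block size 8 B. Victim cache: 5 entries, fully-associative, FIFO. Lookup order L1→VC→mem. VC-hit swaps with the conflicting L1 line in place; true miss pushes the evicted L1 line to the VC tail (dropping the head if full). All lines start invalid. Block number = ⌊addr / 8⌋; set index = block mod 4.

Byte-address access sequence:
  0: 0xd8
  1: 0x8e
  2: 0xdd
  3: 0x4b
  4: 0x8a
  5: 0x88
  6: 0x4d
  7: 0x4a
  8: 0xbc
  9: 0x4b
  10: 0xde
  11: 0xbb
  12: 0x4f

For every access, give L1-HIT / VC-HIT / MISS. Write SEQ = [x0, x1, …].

SEQ = [MISS, MISS, L1-HIT, MISS, VC-HIT, L1-HIT, VC-HIT, L1-HIT, MISS, L1-HIT, VC-HIT, VC-HIT, L1-HIT]

0: 0xd8 (blk 27, set 3) → MISS  vc=[]
1: 0x8e (blk 17, set 1) → MISS  vc=[]
2: 0xdd (blk 27, set 3) → L1-HIT  vc=[]
3: 0x4b (blk 9, set 1) → MISS  vc=[17]
4: 0x8a (blk 17, set 1) → VC-HIT  vc=[9]
5: 0x88 (blk 17, set 1) → L1-HIT  vc=[9]
6: 0x4d (blk 9, set 1) → VC-HIT  vc=[17]
7: 0x4a (blk 9, set 1) → L1-HIT  vc=[17]
8: 0xbc (blk 23, set 3) → MISS  vc=[17, 27]
9: 0x4b (blk 9, set 1) → L1-HIT  vc=[17, 27]
10: 0xde (blk 27, set 3) → VC-HIT  vc=[17, 23]
11: 0xbb (blk 23, set 3) → VC-HIT  vc=[17, 27]
12: 0x4f (blk 9, set 1) → L1-HIT  vc=[17, 27]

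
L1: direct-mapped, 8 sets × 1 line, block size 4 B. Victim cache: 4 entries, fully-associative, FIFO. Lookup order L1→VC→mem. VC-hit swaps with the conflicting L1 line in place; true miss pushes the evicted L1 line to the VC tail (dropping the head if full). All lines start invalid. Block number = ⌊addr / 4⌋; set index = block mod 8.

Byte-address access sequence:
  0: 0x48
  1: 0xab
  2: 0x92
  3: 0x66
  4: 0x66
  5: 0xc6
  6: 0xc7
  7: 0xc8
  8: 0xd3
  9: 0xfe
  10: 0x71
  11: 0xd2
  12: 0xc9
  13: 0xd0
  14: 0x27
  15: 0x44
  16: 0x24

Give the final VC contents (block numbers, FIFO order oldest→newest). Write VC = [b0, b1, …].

#0 0x48→b18/s2 MISS; vc=[]
#1 0xab→b42/s2 MISS; vc=[18]
#2 0x92→b36/s4 MISS; vc=[18]
#3 0x66→b25/s1 MISS; vc=[18]
#4 0x66→b25/s1 L1-HIT; vc=[18]
#5 0xc6→b49/s1 MISS; vc=[18,25]
#6 0xc7→b49/s1 L1-HIT; vc=[18,25]
#7 0xc8→b50/s2 MISS; vc=[18,25,42]
#8 0xd3→b52/s4 MISS; vc=[18,25,42,36]
#9 0xfe→b63/s7 MISS; vc=[18,25,42,36]
#10 0x71→b28/s4 MISS; vc=[25,42,36,52]
#11 0xd2→b52/s4 VC-HIT; vc=[25,42,36,28]
#12 0xc9→b50/s2 L1-HIT; vc=[25,42,36,28]
#13 0xd0→b52/s4 L1-HIT; vc=[25,42,36,28]
#14 0x27→b9/s1 MISS; vc=[42,36,28,49]
#15 0x44→b17/s1 MISS; vc=[36,28,49,9]
#16 0x24→b9/s1 VC-HIT; vc=[36,28,49,17]

VC = [36, 28, 49, 17]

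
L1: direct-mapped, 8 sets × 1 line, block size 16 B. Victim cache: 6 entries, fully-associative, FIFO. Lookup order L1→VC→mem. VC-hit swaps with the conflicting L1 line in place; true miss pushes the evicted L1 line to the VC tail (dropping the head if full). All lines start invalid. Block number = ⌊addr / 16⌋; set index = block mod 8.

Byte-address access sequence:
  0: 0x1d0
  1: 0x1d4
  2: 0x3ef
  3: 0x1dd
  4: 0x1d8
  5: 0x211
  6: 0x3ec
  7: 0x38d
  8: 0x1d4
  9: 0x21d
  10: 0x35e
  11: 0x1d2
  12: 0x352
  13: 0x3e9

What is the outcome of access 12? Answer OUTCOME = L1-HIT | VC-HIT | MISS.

OUTCOME = VC-HIT

0: 0x1d0 (blk 29, set 5) → MISS  vc=[]
1: 0x1d4 (blk 29, set 5) → L1-HIT  vc=[]
2: 0x3ef (blk 62, set 6) → MISS  vc=[]
3: 0x1dd (blk 29, set 5) → L1-HIT  vc=[]
4: 0x1d8 (blk 29, set 5) → L1-HIT  vc=[]
5: 0x211 (blk 33, set 1) → MISS  vc=[]
6: 0x3ec (blk 62, set 6) → L1-HIT  vc=[]
7: 0x38d (blk 56, set 0) → MISS  vc=[]
8: 0x1d4 (blk 29, set 5) → L1-HIT  vc=[]
9: 0x21d (blk 33, set 1) → L1-HIT  vc=[]
10: 0x35e (blk 53, set 5) → MISS  vc=[29]
11: 0x1d2 (blk 29, set 5) → VC-HIT  vc=[53]
12: 0x352 (blk 53, set 5) → VC-HIT  vc=[29]
13: 0x3e9 (blk 62, set 6) → L1-HIT  vc=[29]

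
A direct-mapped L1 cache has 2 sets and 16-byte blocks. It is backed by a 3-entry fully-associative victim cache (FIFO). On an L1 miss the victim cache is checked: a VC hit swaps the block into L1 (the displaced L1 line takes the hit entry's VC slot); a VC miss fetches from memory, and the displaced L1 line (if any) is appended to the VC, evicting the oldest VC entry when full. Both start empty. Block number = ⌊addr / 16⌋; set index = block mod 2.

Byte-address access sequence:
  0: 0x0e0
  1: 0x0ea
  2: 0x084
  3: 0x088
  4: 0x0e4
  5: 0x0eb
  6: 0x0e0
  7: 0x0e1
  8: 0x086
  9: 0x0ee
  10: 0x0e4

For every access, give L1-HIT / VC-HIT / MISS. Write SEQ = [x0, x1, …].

SEQ = [MISS, L1-HIT, MISS, L1-HIT, VC-HIT, L1-HIT, L1-HIT, L1-HIT, VC-HIT, VC-HIT, L1-HIT]

0: 0xe0 (blk 14, set 0) → MISS  vc=[]
1: 0xea (blk 14, set 0) → L1-HIT  vc=[]
2: 0x84 (blk 8, set 0) → MISS  vc=[14]
3: 0x88 (blk 8, set 0) → L1-HIT  vc=[14]
4: 0xe4 (blk 14, set 0) → VC-HIT  vc=[8]
5: 0xeb (blk 14, set 0) → L1-HIT  vc=[8]
6: 0xe0 (blk 14, set 0) → L1-HIT  vc=[8]
7: 0xe1 (blk 14, set 0) → L1-HIT  vc=[8]
8: 0x86 (blk 8, set 0) → VC-HIT  vc=[14]
9: 0xee (blk 14, set 0) → VC-HIT  vc=[8]
10: 0xe4 (blk 14, set 0) → L1-HIT  vc=[8]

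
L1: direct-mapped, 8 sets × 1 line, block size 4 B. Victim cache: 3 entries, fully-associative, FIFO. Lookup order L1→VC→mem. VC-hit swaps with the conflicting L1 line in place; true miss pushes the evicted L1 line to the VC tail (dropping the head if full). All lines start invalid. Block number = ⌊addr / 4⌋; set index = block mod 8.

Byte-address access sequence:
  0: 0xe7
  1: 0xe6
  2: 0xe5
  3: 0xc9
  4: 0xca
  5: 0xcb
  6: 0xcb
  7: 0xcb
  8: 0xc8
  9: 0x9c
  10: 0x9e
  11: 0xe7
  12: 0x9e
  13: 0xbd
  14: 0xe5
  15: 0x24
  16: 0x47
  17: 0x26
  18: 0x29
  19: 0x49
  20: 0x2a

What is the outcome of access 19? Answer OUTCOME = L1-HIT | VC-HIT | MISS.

OUTCOME = MISS

#0 0xe7→b57/s1 MISS; vc=[]
#1 0xe6→b57/s1 L1-HIT; vc=[]
#2 0xe5→b57/s1 L1-HIT; vc=[]
#3 0xc9→b50/s2 MISS; vc=[]
#4 0xca→b50/s2 L1-HIT; vc=[]
#5 0xcb→b50/s2 L1-HIT; vc=[]
#6 0xcb→b50/s2 L1-HIT; vc=[]
#7 0xcb→b50/s2 L1-HIT; vc=[]
#8 0xc8→b50/s2 L1-HIT; vc=[]
#9 0x9c→b39/s7 MISS; vc=[]
#10 0x9e→b39/s7 L1-HIT; vc=[]
#11 0xe7→b57/s1 L1-HIT; vc=[]
#12 0x9e→b39/s7 L1-HIT; vc=[]
#13 0xbd→b47/s7 MISS; vc=[39]
#14 0xe5→b57/s1 L1-HIT; vc=[39]
#15 0x24→b9/s1 MISS; vc=[39,57]
#16 0x47→b17/s1 MISS; vc=[39,57,9]
#17 0x26→b9/s1 VC-HIT; vc=[39,57,17]
#18 0x29→b10/s2 MISS; vc=[57,17,50]
#19 0x49→b18/s2 MISS; vc=[17,50,10]
#20 0x2a→b10/s2 VC-HIT; vc=[17,50,18]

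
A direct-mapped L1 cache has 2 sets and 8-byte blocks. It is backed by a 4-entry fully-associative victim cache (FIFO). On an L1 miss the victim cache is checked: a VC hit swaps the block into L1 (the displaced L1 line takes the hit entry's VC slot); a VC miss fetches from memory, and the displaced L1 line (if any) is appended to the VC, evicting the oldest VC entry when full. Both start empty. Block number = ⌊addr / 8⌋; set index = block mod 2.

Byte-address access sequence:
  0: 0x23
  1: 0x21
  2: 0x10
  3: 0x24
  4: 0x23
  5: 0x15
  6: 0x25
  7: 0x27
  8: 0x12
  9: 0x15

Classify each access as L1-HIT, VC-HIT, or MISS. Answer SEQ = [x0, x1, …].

  [0] addr=0x23 blk=4 s=0: MISS | VC []
  [1] addr=0x21 blk=4 s=0: L1-HIT | VC []
  [2] addr=0x10 blk=2 s=0: MISS | VC [4]
  [3] addr=0x24 blk=4 s=0: VC-HIT | VC [2]
  [4] addr=0x23 blk=4 s=0: L1-HIT | VC [2]
  [5] addr=0x15 blk=2 s=0: VC-HIT | VC [4]
  [6] addr=0x25 blk=4 s=0: VC-HIT | VC [2]
  [7] addr=0x27 blk=4 s=0: L1-HIT | VC [2]
  [8] addr=0x12 blk=2 s=0: VC-HIT | VC [4]
  [9] addr=0x15 blk=2 s=0: L1-HIT | VC [4]

SEQ = [MISS, L1-HIT, MISS, VC-HIT, L1-HIT, VC-HIT, VC-HIT, L1-HIT, VC-HIT, L1-HIT]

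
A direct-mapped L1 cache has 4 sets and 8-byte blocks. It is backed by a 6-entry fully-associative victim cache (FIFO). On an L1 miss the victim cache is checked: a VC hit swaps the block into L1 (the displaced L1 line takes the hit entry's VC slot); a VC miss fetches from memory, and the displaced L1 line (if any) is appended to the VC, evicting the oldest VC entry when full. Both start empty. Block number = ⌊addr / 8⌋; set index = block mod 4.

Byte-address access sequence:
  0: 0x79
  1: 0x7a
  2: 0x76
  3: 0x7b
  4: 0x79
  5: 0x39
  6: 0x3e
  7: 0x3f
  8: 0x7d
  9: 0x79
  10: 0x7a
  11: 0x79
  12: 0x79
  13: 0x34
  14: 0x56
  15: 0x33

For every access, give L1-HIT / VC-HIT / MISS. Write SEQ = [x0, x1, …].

  [0] addr=0x79 blk=15 s=3: MISS | VC []
  [1] addr=0x7a blk=15 s=3: L1-HIT | VC []
  [2] addr=0x76 blk=14 s=2: MISS | VC []
  [3] addr=0x7b blk=15 s=3: L1-HIT | VC []
  [4] addr=0x79 blk=15 s=3: L1-HIT | VC []
  [5] addr=0x39 blk=7 s=3: MISS | VC [15]
  [6] addr=0x3e blk=7 s=3: L1-HIT | VC [15]
  [7] addr=0x3f blk=7 s=3: L1-HIT | VC [15]
  [8] addr=0x7d blk=15 s=3: VC-HIT | VC [7]
  [9] addr=0x79 blk=15 s=3: L1-HIT | VC [7]
  [10] addr=0x7a blk=15 s=3: L1-HIT | VC [7]
  [11] addr=0x79 blk=15 s=3: L1-HIT | VC [7]
  [12] addr=0x79 blk=15 s=3: L1-HIT | VC [7]
  [13] addr=0x34 blk=6 s=2: MISS | VC [7, 14]
  [14] addr=0x56 blk=10 s=2: MISS | VC [7, 14, 6]
  [15] addr=0x33 blk=6 s=2: VC-HIT | VC [7, 14, 10]

SEQ = [MISS, L1-HIT, MISS, L1-HIT, L1-HIT, MISS, L1-HIT, L1-HIT, VC-HIT, L1-HIT, L1-HIT, L1-HIT, L1-HIT, MISS, MISS, VC-HIT]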